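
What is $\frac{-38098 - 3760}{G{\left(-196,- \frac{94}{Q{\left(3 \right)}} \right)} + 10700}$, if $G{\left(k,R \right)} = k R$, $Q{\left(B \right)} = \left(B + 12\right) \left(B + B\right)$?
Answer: $- \frac{941805}{245356} \approx -3.8385$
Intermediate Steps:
$Q{\left(B \right)} = 2 B \left(12 + B\right)$ ($Q{\left(B \right)} = \left(12 + B\right) 2 B = 2 B \left(12 + B\right)$)
$G{\left(k,R \right)} = R k$
$\frac{-38098 - 3760}{G{\left(-196,- \frac{94}{Q{\left(3 \right)}} \right)} + 10700} = \frac{-38098 - 3760}{- \frac{94}{2 \cdot 3 \left(12 + 3\right)} \left(-196\right) + 10700} = \frac{-38098 + \left(-16374 + 12614\right)}{- \frac{94}{2 \cdot 3 \cdot 15} \left(-196\right) + 10700} = \frac{-38098 - 3760}{- \frac{94}{90} \left(-196\right) + 10700} = - \frac{41858}{\left(-94\right) \frac{1}{90} \left(-196\right) + 10700} = - \frac{41858}{\left(- \frac{47}{45}\right) \left(-196\right) + 10700} = - \frac{41858}{\frac{9212}{45} + 10700} = - \frac{41858}{\frac{490712}{45}} = \left(-41858\right) \frac{45}{490712} = - \frac{941805}{245356}$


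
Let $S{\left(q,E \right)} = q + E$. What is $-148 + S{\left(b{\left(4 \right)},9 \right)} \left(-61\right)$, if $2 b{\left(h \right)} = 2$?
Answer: $-758$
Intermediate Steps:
$b{\left(h \right)} = 1$ ($b{\left(h \right)} = \frac{1}{2} \cdot 2 = 1$)
$S{\left(q,E \right)} = E + q$
$-148 + S{\left(b{\left(4 \right)},9 \right)} \left(-61\right) = -148 + \left(9 + 1\right) \left(-61\right) = -148 + 10 \left(-61\right) = -148 - 610 = -758$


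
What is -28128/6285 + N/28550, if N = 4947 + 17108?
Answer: -8859183/2392490 ≈ -3.7029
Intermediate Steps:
N = 22055
-28128/6285 + N/28550 = -28128/6285 + 22055/28550 = -28128*1/6285 + 22055*(1/28550) = -9376/2095 + 4411/5710 = -8859183/2392490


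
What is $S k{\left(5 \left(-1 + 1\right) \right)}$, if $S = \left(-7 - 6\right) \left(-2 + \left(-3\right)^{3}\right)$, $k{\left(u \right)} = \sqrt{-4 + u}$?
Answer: $754 i \approx 754.0 i$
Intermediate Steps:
$S = 377$ ($S = - 13 \left(-2 - 27\right) = \left(-13\right) \left(-29\right) = 377$)
$S k{\left(5 \left(-1 + 1\right) \right)} = 377 \sqrt{-4 + 5 \left(-1 + 1\right)} = 377 \sqrt{-4 + 5 \cdot 0} = 377 \sqrt{-4 + 0} = 377 \sqrt{-4} = 377 \cdot 2 i = 754 i$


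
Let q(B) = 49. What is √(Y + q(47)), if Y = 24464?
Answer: √24513 ≈ 156.57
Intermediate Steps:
√(Y + q(47)) = √(24464 + 49) = √24513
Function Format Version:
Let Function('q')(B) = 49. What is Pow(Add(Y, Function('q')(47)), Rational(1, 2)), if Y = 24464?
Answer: Pow(24513, Rational(1, 2)) ≈ 156.57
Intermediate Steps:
Pow(Add(Y, Function('q')(47)), Rational(1, 2)) = Pow(Add(24464, 49), Rational(1, 2)) = Pow(24513, Rational(1, 2))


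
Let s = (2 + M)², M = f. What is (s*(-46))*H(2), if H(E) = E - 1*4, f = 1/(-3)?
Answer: 2300/9 ≈ 255.56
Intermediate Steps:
f = -⅓ ≈ -0.33333
M = -⅓ ≈ -0.33333
H(E) = -4 + E (H(E) = E - 4 = -4 + E)
s = 25/9 (s = (2 - ⅓)² = (5/3)² = 25/9 ≈ 2.7778)
(s*(-46))*H(2) = ((25/9)*(-46))*(-4 + 2) = -1150/9*(-2) = 2300/9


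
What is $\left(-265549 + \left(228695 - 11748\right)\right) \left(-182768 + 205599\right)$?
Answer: $-1109632262$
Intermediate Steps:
$\left(-265549 + \left(228695 - 11748\right)\right) \left(-182768 + 205599\right) = \left(-265549 + 216947\right) 22831 = \left(-48602\right) 22831 = -1109632262$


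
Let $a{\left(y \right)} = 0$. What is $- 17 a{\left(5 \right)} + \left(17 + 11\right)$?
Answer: $28$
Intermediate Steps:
$- 17 a{\left(5 \right)} + \left(17 + 11\right) = \left(-17\right) 0 + \left(17 + 11\right) = 0 + 28 = 28$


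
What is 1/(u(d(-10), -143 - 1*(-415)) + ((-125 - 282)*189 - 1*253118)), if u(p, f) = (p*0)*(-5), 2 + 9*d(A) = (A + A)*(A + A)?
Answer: -1/330041 ≈ -3.0299e-6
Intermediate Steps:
d(A) = -2/9 + 4*A**2/9 (d(A) = -2/9 + ((A + A)*(A + A))/9 = -2/9 + ((2*A)*(2*A))/9 = -2/9 + (4*A**2)/9 = -2/9 + 4*A**2/9)
u(p, f) = 0 (u(p, f) = 0*(-5) = 0)
1/(u(d(-10), -143 - 1*(-415)) + ((-125 - 282)*189 - 1*253118)) = 1/(0 + ((-125 - 282)*189 - 1*253118)) = 1/(0 + (-407*189 - 253118)) = 1/(0 + (-76923 - 253118)) = 1/(0 - 330041) = 1/(-330041) = -1/330041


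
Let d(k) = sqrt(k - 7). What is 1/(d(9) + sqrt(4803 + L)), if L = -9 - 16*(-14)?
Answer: 1/(sqrt(2) + sqrt(5018)) ≈ 0.013840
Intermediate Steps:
L = 215 (L = -9 + 224 = 215)
d(k) = sqrt(-7 + k)
1/(d(9) + sqrt(4803 + L)) = 1/(sqrt(-7 + 9) + sqrt(4803 + 215)) = 1/(sqrt(2) + sqrt(5018))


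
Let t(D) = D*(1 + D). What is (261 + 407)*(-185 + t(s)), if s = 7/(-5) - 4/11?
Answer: -371108068/3025 ≈ -1.2268e+5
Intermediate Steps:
s = -97/55 (s = 7*(-⅕) - 4*1/11 = -7/5 - 4/11 = -97/55 ≈ -1.7636)
(261 + 407)*(-185 + t(s)) = (261 + 407)*(-185 - 97*(1 - 97/55)/55) = 668*(-185 - 97/55*(-42/55)) = 668*(-185 + 4074/3025) = 668*(-555551/3025) = -371108068/3025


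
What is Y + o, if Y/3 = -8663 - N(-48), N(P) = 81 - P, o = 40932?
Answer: 14556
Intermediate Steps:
Y = -26376 (Y = 3*(-8663 - (81 - 1*(-48))) = 3*(-8663 - (81 + 48)) = 3*(-8663 - 1*129) = 3*(-8663 - 129) = 3*(-8792) = -26376)
Y + o = -26376 + 40932 = 14556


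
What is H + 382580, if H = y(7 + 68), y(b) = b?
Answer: 382655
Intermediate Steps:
H = 75 (H = 7 + 68 = 75)
H + 382580 = 75 + 382580 = 382655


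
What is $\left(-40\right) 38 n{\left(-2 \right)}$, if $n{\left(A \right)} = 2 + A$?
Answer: $0$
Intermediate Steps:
$\left(-40\right) 38 n{\left(-2 \right)} = \left(-40\right) 38 \left(2 - 2\right) = \left(-1520\right) 0 = 0$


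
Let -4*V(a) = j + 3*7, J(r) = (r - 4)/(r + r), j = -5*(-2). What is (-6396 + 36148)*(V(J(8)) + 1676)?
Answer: 49633774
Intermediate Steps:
j = 10
J(r) = (-4 + r)/(2*r) (J(r) = (-4 + r)/((2*r)) = (-4 + r)*(1/(2*r)) = (-4 + r)/(2*r))
V(a) = -31/4 (V(a) = -(10 + 3*7)/4 = -(10 + 21)/4 = -¼*31 = -31/4)
(-6396 + 36148)*(V(J(8)) + 1676) = (-6396 + 36148)*(-31/4 + 1676) = 29752*(6673/4) = 49633774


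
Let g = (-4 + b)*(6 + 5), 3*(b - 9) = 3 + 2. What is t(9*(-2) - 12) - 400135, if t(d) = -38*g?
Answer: -1208765/3 ≈ -4.0292e+5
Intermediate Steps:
b = 32/3 (b = 9 + (3 + 2)/3 = 9 + (1/3)*5 = 9 + 5/3 = 32/3 ≈ 10.667)
g = 220/3 (g = (-4 + 32/3)*(6 + 5) = (20/3)*11 = 220/3 ≈ 73.333)
t(d) = -8360/3 (t(d) = -38*220/3 = -8360/3)
t(9*(-2) - 12) - 400135 = -8360/3 - 400135 = -1208765/3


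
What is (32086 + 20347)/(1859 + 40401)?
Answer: 52433/42260 ≈ 1.2407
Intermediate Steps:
(32086 + 20347)/(1859 + 40401) = 52433/42260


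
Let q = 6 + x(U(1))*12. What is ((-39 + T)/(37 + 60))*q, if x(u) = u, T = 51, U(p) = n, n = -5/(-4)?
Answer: 252/97 ≈ 2.5979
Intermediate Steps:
n = 5/4 (n = -5*(-¼) = 5/4 ≈ 1.2500)
U(p) = 5/4
q = 21 (q = 6 + (5/4)*12 = 6 + 15 = 21)
((-39 + T)/(37 + 60))*q = ((-39 + 51)/(37 + 60))*21 = (12/97)*21 = 252/97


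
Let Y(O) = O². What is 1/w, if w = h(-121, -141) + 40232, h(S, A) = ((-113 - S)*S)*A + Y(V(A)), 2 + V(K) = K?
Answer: 1/197169 ≈ 5.0718e-6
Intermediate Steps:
V(K) = -2 + K
h(S, A) = (-2 + A)² + A*S*(-113 - S) (h(S, A) = ((-113 - S)*S)*A + (-2 + A)² = (S*(-113 - S))*A + (-2 + A)² = A*S*(-113 - S) + (-2 + A)² = (-2 + A)² + A*S*(-113 - S))
w = 197169 (w = ((-2 - 141)² - 1*(-141)*(-121)² - 113*(-141)*(-121)) + 40232 = ((-143)² - 1*(-141)*14641 - 1927893) + 40232 = (20449 + 2064381 - 1927893) + 40232 = 156937 + 40232 = 197169)
1/w = 1/197169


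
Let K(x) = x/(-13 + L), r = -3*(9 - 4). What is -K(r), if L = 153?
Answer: 3/28 ≈ 0.10714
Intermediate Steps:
r = -15 (r = -3*5 = -15)
K(x) = x/140 (K(x) = x/(-13 + 153) = x/140)
-K(r) = -(-15)/140 = -1*(-3/28) = 3/28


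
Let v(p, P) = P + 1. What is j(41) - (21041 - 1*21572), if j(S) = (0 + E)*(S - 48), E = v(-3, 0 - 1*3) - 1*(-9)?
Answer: 482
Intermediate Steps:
v(p, P) = 1 + P
E = 7 (E = (1 + (0 - 1*3)) - 1*(-9) = (1 + (0 - 3)) + 9 = (1 - 3) + 9 = -2 + 9 = 7)
j(S) = -336 + 7*S (j(S) = (0 + 7)*(S - 48) = 7*(-48 + S) = -336 + 7*S)
j(41) - (21041 - 1*21572) = (-336 + 7*41) - (21041 - 1*21572) = (-336 + 287) - (21041 - 21572) = -49 - 1*(-531) = -49 + 531 = 482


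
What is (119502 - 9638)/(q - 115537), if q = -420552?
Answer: -109864/536089 ≈ -0.20494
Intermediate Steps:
(119502 - 9638)/(q - 115537) = (119502 - 9638)/(-420552 - 115537) = 109864/(-536089) = 109864*(-1/536089) = -109864/536089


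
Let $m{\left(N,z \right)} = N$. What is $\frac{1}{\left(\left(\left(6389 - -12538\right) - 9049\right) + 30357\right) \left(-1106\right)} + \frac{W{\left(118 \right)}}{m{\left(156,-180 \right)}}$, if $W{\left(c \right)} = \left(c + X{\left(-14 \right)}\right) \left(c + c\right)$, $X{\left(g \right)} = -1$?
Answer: $\frac{7876484069}{44499910} \approx 177.0$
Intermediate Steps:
$W{\left(c \right)} = 2 c \left(-1 + c\right)$ ($W{\left(c \right)} = \left(c - 1\right) \left(c + c\right) = \left(-1 + c\right) 2 c = 2 c \left(-1 + c\right)$)
$\frac{1}{\left(\left(\left(6389 - -12538\right) - 9049\right) + 30357\right) \left(-1106\right)} + \frac{W{\left(118 \right)}}{m{\left(156,-180 \right)}} = \frac{1}{\left(\left(\left(6389 - -12538\right) - 9049\right) + 30357\right) \left(-1106\right)} + \frac{2 \cdot 118 \left(-1 + 118\right)}{156} = \frac{1}{\left(\left(6389 + 12538\right) - 9049\right) + 30357} \left(- \frac{1}{1106}\right) + 2 \cdot 118 \cdot 117 \cdot \frac{1}{156} = \frac{1}{\left(18927 - 9049\right) + 30357} \left(- \frac{1}{1106}\right) + 27612 \cdot \frac{1}{156} = \frac{1}{9878 + 30357} \left(- \frac{1}{1106}\right) + 177 = \frac{1}{40235} \left(- \frac{1}{1106}\right) + 177 = - \frac{1}{44499910} + 177 = \frac{7876484069}{44499910}$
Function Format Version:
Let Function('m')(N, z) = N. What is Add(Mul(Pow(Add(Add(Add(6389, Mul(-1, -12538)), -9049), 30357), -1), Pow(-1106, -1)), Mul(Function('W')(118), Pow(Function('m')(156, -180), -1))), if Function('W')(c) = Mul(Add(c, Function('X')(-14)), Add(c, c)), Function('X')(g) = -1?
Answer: Rational(7876484069, 44499910) ≈ 177.00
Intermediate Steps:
Function('W')(c) = Mul(2, c, Add(-1, c)) (Function('W')(c) = Mul(Add(c, -1), Add(c, c)) = Mul(Add(-1, c), Mul(2, c)) = Mul(2, c, Add(-1, c)))
Add(Mul(Pow(Add(Add(Add(6389, Mul(-1, -12538)), -9049), 30357), -1), Pow(-1106, -1)), Mul(Function('W')(118), Pow(Function('m')(156, -180), -1))) = Add(Mul(Pow(Add(Add(Add(6389, Mul(-1, -12538)), -9049), 30357), -1), Pow(-1106, -1)), Mul(Mul(2, 118, Add(-1, 118)), Pow(156, -1))) = Add(Mul(Pow(Add(Add(Add(6389, 12538), -9049), 30357), -1), Rational(-1, 1106)), Mul(Mul(2, 118, 117), Rational(1, 156))) = Add(Mul(Pow(Add(Add(18927, -9049), 30357), -1), Rational(-1, 1106)), Mul(27612, Rational(1, 156))) = Add(Mul(Pow(Add(9878, 30357), -1), Rational(-1, 1106)), 177) = Add(Mul(Pow(40235, -1), Rational(-1, 1106)), 177) = Add(Mul(Rational(1, 40235), Rational(-1, 1106)), 177) = Add(Rational(-1, 44499910), 177) = Rational(7876484069, 44499910)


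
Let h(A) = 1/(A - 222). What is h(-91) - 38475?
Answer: -12042676/313 ≈ -38475.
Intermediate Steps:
h(A) = 1/(-222 + A)
h(-91) - 38475 = 1/(-222 - 91) - 38475 = 1/(-313) - 38475 = -1/313 - 38475 = -12042676/313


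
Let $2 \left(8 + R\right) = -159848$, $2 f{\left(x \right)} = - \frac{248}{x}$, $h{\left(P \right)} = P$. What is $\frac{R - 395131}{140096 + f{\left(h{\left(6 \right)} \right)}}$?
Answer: $- \frac{1425189}{420226} \approx -3.3915$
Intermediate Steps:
$f{\left(x \right)} = - \frac{124}{x}$ ($f{\left(x \right)} = \frac{\left(-248\right) \frac{1}{x}}{2} = - \frac{124}{x}$)
$R = -79932$ ($R = -8 + \frac{1}{2} \left(-159848\right) = -8 - 79924 = -79932$)
$\frac{R - 395131}{140096 + f{\left(h{\left(6 \right)} \right)}} = \frac{-79932 - 395131}{140096 - \frac{124}{6}} = - \frac{475063}{140096 - \frac{62}{3}} = - \frac{475063}{\frac{420226}{3}} = \left(-475063\right) \frac{3}{420226} = - \frac{1425189}{420226}$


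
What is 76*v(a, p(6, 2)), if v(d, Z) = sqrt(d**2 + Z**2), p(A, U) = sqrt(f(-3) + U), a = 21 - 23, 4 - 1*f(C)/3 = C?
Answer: 228*sqrt(3) ≈ 394.91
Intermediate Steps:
f(C) = 12 - 3*C
a = -2
p(A, U) = sqrt(21 + U) (p(A, U) = sqrt((12 - 3*(-3)) + U) = sqrt((12 + 9) + U) = sqrt(21 + U))
v(d, Z) = sqrt(Z**2 + d**2)
76*v(a, p(6, 2)) = 76*sqrt((sqrt(21 + 2))**2 + (-2)**2) = 76*sqrt((sqrt(23))**2 + 4) = 76*sqrt(23 + 4) = 76*sqrt(27) = 76*(3*sqrt(3)) = 228*sqrt(3)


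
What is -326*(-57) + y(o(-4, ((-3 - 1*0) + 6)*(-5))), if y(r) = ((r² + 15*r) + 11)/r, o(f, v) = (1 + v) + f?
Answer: 334411/18 ≈ 18578.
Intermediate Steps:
o(f, v) = 1 + f + v
y(r) = (11 + r² + 15*r)/r
-326*(-57) + y(o(-4, ((-3 - 1*0) + 6)*(-5))) = -326*(-57) + (15 + (1 - 4 + ((-3 - 1*0) + 6)*(-5)) + 11/(1 - 4 + ((-3 - 1*0) + 6)*(-5))) = 18582 + (15 + (1 - 4 + ((-3 + 0) + 6)*(-5)) + 11/(1 - 4 + ((-3 + 0) + 6)*(-5))) = 18582 + (15 + (1 - 4 + (-3 + 6)*(-5)) + 11/(1 - 4 + (-3 + 6)*(-5))) = 18582 + (15 + (1 - 4 + 3*(-5)) + 11/(1 - 4 + 3*(-5))) = 18582 + (15 + (1 - 4 - 15) + 11/(1 - 4 - 15)) = 18582 + (15 - 18 + 11/(-18)) = 18582 + (15 - 18 + 11*(-1/18)) = 18582 + (15 - 18 - 11/18) = 18582 - 65/18 = 334411/18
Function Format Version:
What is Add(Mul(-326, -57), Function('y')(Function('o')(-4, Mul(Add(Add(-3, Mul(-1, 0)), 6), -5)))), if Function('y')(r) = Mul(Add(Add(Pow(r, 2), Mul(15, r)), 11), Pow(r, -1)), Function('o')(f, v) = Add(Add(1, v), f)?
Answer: Rational(334411, 18) ≈ 18578.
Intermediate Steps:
Function('o')(f, v) = Add(1, f, v)
Function('y')(r) = Mul(Pow(r, -1), Add(11, Pow(r, 2), Mul(15, r))) (Function('y')(r) = Mul(Add(11, Pow(r, 2), Mul(15, r)), Pow(r, -1)) = Mul(Pow(r, -1), Add(11, Pow(r, 2), Mul(15, r))))
Add(Mul(-326, -57), Function('y')(Function('o')(-4, Mul(Add(Add(-3, Mul(-1, 0)), 6), -5)))) = Add(Mul(-326, -57), Add(15, Add(1, -4, Mul(Add(Add(-3, Mul(-1, 0)), 6), -5)), Mul(11, Pow(Add(1, -4, Mul(Add(Add(-3, Mul(-1, 0)), 6), -5)), -1)))) = Add(18582, Add(15, Add(1, -4, Mul(Add(Add(-3, 0), 6), -5)), Mul(11, Pow(Add(1, -4, Mul(Add(Add(-3, 0), 6), -5)), -1)))) = Add(18582, Add(15, Add(1, -4, Mul(Add(-3, 6), -5)), Mul(11, Pow(Add(1, -4, Mul(Add(-3, 6), -5)), -1)))) = Add(18582, Add(15, Add(1, -4, Mul(3, -5)), Mul(11, Pow(Add(1, -4, Mul(3, -5)), -1)))) = Add(18582, Add(15, Add(1, -4, -15), Mul(11, Pow(Add(1, -4, -15), -1)))) = Add(18582, Add(15, -18, Mul(11, Pow(-18, -1)))) = Add(18582, Add(15, -18, Mul(11, Rational(-1, 18)))) = Add(18582, Add(15, -18, Rational(-11, 18))) = Add(18582, Rational(-65, 18)) = Rational(334411, 18)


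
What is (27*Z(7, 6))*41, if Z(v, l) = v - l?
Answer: 1107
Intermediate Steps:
(27*Z(7, 6))*41 = (27*(7 - 1*6))*41 = (27*(7 - 6))*41 = (27*1)*41 = 27*41 = 1107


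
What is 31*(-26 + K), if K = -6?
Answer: -992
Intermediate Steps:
31*(-26 + K) = 31*(-26 - 6) = 31*(-32) = -992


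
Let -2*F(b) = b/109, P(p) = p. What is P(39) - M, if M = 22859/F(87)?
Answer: 4986655/87 ≈ 57318.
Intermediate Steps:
F(b) = -b/218 (F(b) = -b/(2*109) = -b/218)
M = -4983262/87 (M = 22859/((-1/218*87)) = 22859/(-87/218) = 22859*(-218/87) = -4983262/87 ≈ -57279.)
P(39) - M = 39 - 1*(-4983262/87) = 39 + 4983262/87 = 4986655/87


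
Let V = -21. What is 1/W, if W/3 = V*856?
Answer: -1/53928 ≈ -1.8543e-5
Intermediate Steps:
W = -53928 (W = 3*(-21*856) = 3*(-17976) = -53928)
1/W = 1/(-53928) = -1/53928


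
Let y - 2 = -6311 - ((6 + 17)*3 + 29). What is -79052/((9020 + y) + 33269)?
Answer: -39526/17941 ≈ -2.2031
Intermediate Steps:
y = -6407 (y = 2 + (-6311 - ((6 + 17)*3 + 29)) = 2 + (-6311 - (23*3 + 29)) = 2 + (-6311 - (69 + 29)) = 2 + (-6311 - 1*98) = 2 + (-6311 - 98) = 2 - 6409 = -6407)
-79052/((9020 + y) + 33269) = -79052/((9020 - 6407) + 33269) = -79052/(2613 + 33269) = -79052/35882 = -79052*1/35882 = -39526/17941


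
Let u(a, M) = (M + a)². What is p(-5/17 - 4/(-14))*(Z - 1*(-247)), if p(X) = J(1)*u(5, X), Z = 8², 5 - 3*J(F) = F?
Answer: 146309328/14161 ≈ 10332.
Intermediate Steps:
J(F) = 5/3 - F/3
Z = 64
p(X) = 4*(5 + X)²/3 (p(X) = (5/3 - ⅓*1)*(X + 5)² = (5/3 - ⅓)*(5 + X)² = 4*(5 + X)²/3)
p(-5/17 - 4/(-14))*(Z - 1*(-247)) = (4*(5 + (-5/17 - 4/(-14)))²/3)*(64 - 1*(-247)) = (4*(5 + (-5*1/17 - 4*(-1/14)))²/3)*(64 + 247) = (4*(5 + (-5/17 + 2/7))²/3)*311 = (4*(5 - 1/119)²/3)*311 = (4*(594/119)²/3)*311 = ((4/3)*(352836/14161))*311 = (470448/14161)*311 = 146309328/14161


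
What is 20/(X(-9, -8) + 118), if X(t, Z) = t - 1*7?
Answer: 10/51 ≈ 0.19608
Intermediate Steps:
X(t, Z) = -7 + t (X(t, Z) = t - 7 = -7 + t)
20/(X(-9, -8) + 118) = 20/((-7 - 9) + 118) = 20/(-16 + 118) = 20/102 = (1/102)*20 = 10/51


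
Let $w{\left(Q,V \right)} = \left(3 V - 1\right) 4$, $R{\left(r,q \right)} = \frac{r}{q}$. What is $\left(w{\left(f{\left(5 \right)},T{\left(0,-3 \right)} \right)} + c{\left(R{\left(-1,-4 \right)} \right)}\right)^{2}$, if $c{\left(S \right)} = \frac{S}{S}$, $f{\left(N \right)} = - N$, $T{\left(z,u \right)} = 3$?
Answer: $1089$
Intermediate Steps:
$c{\left(S \right)} = 1$
$w{\left(Q,V \right)} = -4 + 12 V$ ($w{\left(Q,V \right)} = \left(-1 + 3 V\right) 4 = -4 + 12 V$)
$\left(w{\left(f{\left(5 \right)},T{\left(0,-3 \right)} \right)} + c{\left(R{\left(-1,-4 \right)} \right)}\right)^{2} = \left(\left(-4 + 12 \cdot 3\right) + 1\right)^{2} = \left(\left(-4 + 36\right) + 1\right)^{2} = \left(32 + 1\right)^{2} = 33^{2} = 1089$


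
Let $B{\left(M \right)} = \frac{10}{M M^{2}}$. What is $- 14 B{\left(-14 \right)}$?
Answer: $\frac{5}{98} \approx 0.05102$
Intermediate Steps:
$B{\left(M \right)} = \frac{10}{M^{3}}$
$- 14 B{\left(-14 \right)} = - 14 \frac{10}{-2744} = - 14 \cdot 10 \left(- \frac{1}{2744}\right) = \left(-14\right) \left(- \frac{5}{1372}\right) = \frac{5}{98}$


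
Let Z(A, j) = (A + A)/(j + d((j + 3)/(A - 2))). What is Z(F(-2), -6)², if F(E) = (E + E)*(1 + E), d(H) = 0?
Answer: 16/9 ≈ 1.7778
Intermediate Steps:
F(E) = 2*E*(1 + E) (F(E) = (2*E)*(1 + E) = 2*E*(1 + E))
Z(A, j) = 2*A/j (Z(A, j) = (A + A)/(j + 0) = (2*A)/j = 2*A/j)
Z(F(-2), -6)² = (2*(2*(-2)*(1 - 2))/(-6))² = (2*(2*(-2)*(-1))*(-⅙))² = (2*4*(-⅙))² = (-4/3)² = 16/9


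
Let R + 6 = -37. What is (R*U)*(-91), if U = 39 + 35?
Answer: 289562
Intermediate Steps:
U = 74
R = -43 (R = -6 - 37 = -43)
(R*U)*(-91) = -43*74*(-91) = -3182*(-91) = 289562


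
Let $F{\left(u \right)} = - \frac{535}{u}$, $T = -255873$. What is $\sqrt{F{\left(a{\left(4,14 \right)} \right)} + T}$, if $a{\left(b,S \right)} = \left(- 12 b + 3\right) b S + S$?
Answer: $\frac{i \sqrt{1606890310718}}{2506} \approx 505.84 i$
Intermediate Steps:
$a{\left(b,S \right)} = S + S b \left(3 - 12 b\right)$ ($a{\left(b,S \right)} = \left(3 - 12 b\right) b S + S = b \left(3 - 12 b\right) S + S = S b \left(3 - 12 b\right) + S = S + S b \left(3 - 12 b\right)$)
$\sqrt{F{\left(a{\left(4,14 \right)} \right)} + T} = \sqrt{- \frac{535}{14 \left(1 - 12 \cdot 4^{2} + 3 \cdot 4\right)} - 255873} = \sqrt{- \frac{535}{14 \left(1 - 192 + 12\right)} - 255873} = \sqrt{- \frac{535}{14 \left(-179\right)} - 255873} = \sqrt{- \frac{535}{-2506} - 255873} = \sqrt{\left(-535\right) \left(- \frac{1}{2506}\right) - 255873} = \sqrt{\frac{535}{2506} - 255873} = \sqrt{- \frac{641217203}{2506}} = \frac{i \sqrt{1606890310718}}{2506}$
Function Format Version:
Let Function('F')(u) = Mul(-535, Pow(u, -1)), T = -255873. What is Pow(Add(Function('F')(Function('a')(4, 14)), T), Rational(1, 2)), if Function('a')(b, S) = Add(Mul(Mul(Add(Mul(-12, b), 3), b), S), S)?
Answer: Mul(Rational(1, 2506), I, Pow(1606890310718, Rational(1, 2))) ≈ Mul(505.84, I)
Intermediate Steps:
Function('a')(b, S) = Add(S, Mul(S, b, Add(3, Mul(-12, b)))) (Function('a')(b, S) = Add(Mul(Mul(Add(3, Mul(-12, b)), b), S), S) = Add(Mul(Mul(b, Add(3, Mul(-12, b))), S), S) = Add(Mul(S, b, Add(3, Mul(-12, b))), S) = Add(S, Mul(S, b, Add(3, Mul(-12, b)))))
Pow(Add(Function('F')(Function('a')(4, 14)), T), Rational(1, 2)) = Pow(Add(Mul(-535, Pow(Mul(14, Add(1, Mul(-12, Pow(4, 2)), Mul(3, 4))), -1)), -255873), Rational(1, 2)) = Pow(Add(Mul(-535, Pow(Mul(14, Add(1, Mul(-12, 16), 12)), -1)), -255873), Rational(1, 2)) = Pow(Add(Mul(-535, Pow(Mul(14, Add(1, -192, 12)), -1)), -255873), Rational(1, 2)) = Pow(Add(Mul(-535, Pow(Mul(14, -179), -1)), -255873), Rational(1, 2)) = Pow(Add(Mul(-535, Pow(-2506, -1)), -255873), Rational(1, 2)) = Pow(Add(Mul(-535, Rational(-1, 2506)), -255873), Rational(1, 2)) = Pow(Add(Rational(535, 2506), -255873), Rational(1, 2)) = Pow(Rational(-641217203, 2506), Rational(1, 2)) = Mul(Rational(1, 2506), I, Pow(1606890310718, Rational(1, 2)))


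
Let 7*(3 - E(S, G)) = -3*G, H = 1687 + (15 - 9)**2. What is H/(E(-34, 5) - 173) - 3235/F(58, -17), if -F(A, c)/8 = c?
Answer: -5441421/159800 ≈ -34.051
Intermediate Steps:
F(A, c) = -8*c
H = 1723 (H = 1687 + 6**2 = 1687 + 36 = 1723)
E(S, G) = 3 + 3*G/7 (E(S, G) = 3 - (-3)*G/7 = 3 + 3*G/7)
H/(E(-34, 5) - 173) - 3235/F(58, -17) = 1723/((3 + (3/7)*5) - 173) - 3235/((-8*(-17))) = 1723/((3 + 15/7) - 173) - 3235/136 = 1723/(36/7 - 173) - 3235*1/136 = 1723/(-1175/7) - 3235/136 = 1723*(-7/1175) - 3235/136 = -12061/1175 - 3235/136 = -5441421/159800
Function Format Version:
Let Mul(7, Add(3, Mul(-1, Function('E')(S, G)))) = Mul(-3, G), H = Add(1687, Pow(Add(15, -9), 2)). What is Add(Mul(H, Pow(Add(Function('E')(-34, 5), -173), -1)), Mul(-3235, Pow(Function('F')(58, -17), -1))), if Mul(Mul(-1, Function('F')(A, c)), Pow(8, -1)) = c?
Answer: Rational(-5441421, 159800) ≈ -34.051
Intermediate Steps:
Function('F')(A, c) = Mul(-8, c)
H = 1723 (H = Add(1687, Pow(6, 2)) = Add(1687, 36) = 1723)
Function('E')(S, G) = Add(3, Mul(Rational(3, 7), G)) (Function('E')(S, G) = Add(3, Mul(Rational(-1, 7), Mul(-3, G))) = Add(3, Mul(Rational(3, 7), G)))
Add(Mul(H, Pow(Add(Function('E')(-34, 5), -173), -1)), Mul(-3235, Pow(Function('F')(58, -17), -1))) = Add(Mul(1723, Pow(Add(Add(3, Mul(Rational(3, 7), 5)), -173), -1)), Mul(-3235, Pow(Mul(-8, -17), -1))) = Add(Mul(1723, Pow(Add(Add(3, Rational(15, 7)), -173), -1)), Mul(-3235, Pow(136, -1))) = Add(Mul(1723, Pow(Add(Rational(36, 7), -173), -1)), Mul(-3235, Rational(1, 136))) = Add(Mul(1723, Pow(Rational(-1175, 7), -1)), Rational(-3235, 136)) = Add(Mul(1723, Rational(-7, 1175)), Rational(-3235, 136)) = Add(Rational(-12061, 1175), Rational(-3235, 136)) = Rational(-5441421, 159800)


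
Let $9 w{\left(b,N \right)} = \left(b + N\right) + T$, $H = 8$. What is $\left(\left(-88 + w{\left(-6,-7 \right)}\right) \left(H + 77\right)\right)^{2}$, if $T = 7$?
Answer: $\frac{511212100}{9} \approx 5.6801 \cdot 10^{7}$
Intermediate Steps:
$w{\left(b,N \right)} = \frac{7}{9} + \frac{N}{9} + \frac{b}{9}$ ($w{\left(b,N \right)} = \frac{\left(b + N\right) + 7}{9} = \frac{\left(N + b\right) + 7}{9} = \frac{7 + N + b}{9} = \frac{7}{9} + \frac{N}{9} + \frac{b}{9}$)
$\left(\left(-88 + w{\left(-6,-7 \right)}\right) \left(H + 77\right)\right)^{2} = \left(\left(-88 + \left(\frac{7}{9} + \frac{1}{9} \left(-7\right) + \frac{1}{9} \left(-6\right)\right)\right) \left(8 + 77\right)\right)^{2} = \left(\left(-88 - \frac{2}{3}\right) 85\right)^{2} = \left(\left(- \frac{266}{3}\right) 85\right)^{2} = \left(- \frac{22610}{3}\right)^{2} = \frac{511212100}{9}$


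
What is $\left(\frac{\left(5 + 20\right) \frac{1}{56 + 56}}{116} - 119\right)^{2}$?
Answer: $\frac{2390187116529}{168792064} \approx 14161.0$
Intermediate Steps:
$\left(\frac{\left(5 + 20\right) \frac{1}{56 + 56}}{116} - 119\right)^{2} = \left(\frac{25}{112} \cdot \frac{1}{116} - 119\right)^{2} = \left(\frac{25}{12992} - 119\right)^{2} = \left(- \frac{1546023}{12992}\right)^{2} = \frac{2390187116529}{168792064}$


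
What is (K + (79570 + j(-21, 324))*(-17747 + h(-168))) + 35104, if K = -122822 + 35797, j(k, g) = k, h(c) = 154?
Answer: -1399557478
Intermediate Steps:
K = -87025
(K + (79570 + j(-21, 324))*(-17747 + h(-168))) + 35104 = (-87025 + (79570 - 21)*(-17747 + 154)) + 35104 = (-87025 + 79549*(-17593)) + 35104 = (-87025 - 1399505557) + 35104 = -1399592582 + 35104 = -1399557478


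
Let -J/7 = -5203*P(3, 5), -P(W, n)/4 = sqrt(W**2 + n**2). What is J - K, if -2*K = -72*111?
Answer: -3996 - 145684*sqrt(34) ≈ -8.5347e+5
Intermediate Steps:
P(W, n) = -4*sqrt(W**2 + n**2)
K = 3996 (K = -(-36)*111 = -1/2*(-7992) = 3996)
J = -145684*sqrt(34) (J = -(-36421)*(-4*sqrt(3**2 + 5**2)) = -(-36421)*(-4*sqrt(9 + 25)) = -(-36421)*(-4*sqrt(34)) = -145684*sqrt(34) ≈ -8.4948e+5)
J - K = -145684*sqrt(34) - 1*3996 = -145684*sqrt(34) - 3996 = -3996 - 145684*sqrt(34)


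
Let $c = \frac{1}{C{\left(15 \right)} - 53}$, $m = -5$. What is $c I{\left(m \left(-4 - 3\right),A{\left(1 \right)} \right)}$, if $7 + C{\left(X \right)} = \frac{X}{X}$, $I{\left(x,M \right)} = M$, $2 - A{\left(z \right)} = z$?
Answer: $- \frac{1}{59} \approx -0.016949$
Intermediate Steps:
$A{\left(z \right)} = 2 - z$
$C{\left(X \right)} = -6$ ($C{\left(X \right)} = -7 + \frac{X}{X} = -7 + 1 = -6$)
$c = - \frac{1}{59}$ ($c = \frac{1}{-6 - 53} = \frac{1}{-59} = - \frac{1}{59} \approx -0.016949$)
$c I{\left(m \left(-4 - 3\right),A{\left(1 \right)} \right)} = - \frac{2 - 1}{59} = \left(- \frac{1}{59}\right) 1 = - \frac{1}{59}$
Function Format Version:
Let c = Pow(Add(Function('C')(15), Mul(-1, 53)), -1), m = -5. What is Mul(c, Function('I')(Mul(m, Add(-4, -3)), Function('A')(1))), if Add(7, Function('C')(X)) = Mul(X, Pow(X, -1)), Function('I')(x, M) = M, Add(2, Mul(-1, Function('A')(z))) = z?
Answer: Rational(-1, 59) ≈ -0.016949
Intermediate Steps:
Function('A')(z) = Add(2, Mul(-1, z))
Function('C')(X) = -6 (Function('C')(X) = Add(-7, Mul(X, Pow(X, -1))) = Add(-7, 1) = -6)
c = Rational(-1, 59) (c = Pow(Add(-6, Mul(-1, 53)), -1) = Pow(Add(-6, -53), -1) = Pow(-59, -1) = Rational(-1, 59) ≈ -0.016949)
Mul(c, Function('I')(Mul(m, Add(-4, -3)), Function('A')(1))) = Mul(Rational(-1, 59), Add(2, Mul(-1, 1))) = Mul(Rational(-1, 59), Add(2, -1)) = Mul(Rational(-1, 59), 1) = Rational(-1, 59)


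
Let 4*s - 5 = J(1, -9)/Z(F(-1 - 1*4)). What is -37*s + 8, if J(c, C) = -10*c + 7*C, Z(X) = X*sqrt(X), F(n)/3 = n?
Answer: -153/4 + 2701*I*sqrt(15)/900 ≈ -38.25 + 11.623*I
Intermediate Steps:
F(n) = 3*n
Z(X) = X**(3/2)
s = 5/4 - 73*I*sqrt(15)/900 (s = 5/4 + ((-10*1 + 7*(-9))/((3*(-1 - 1*4))**(3/2)))/4 = 5/4 + ((-10 - 63)/((3*(-1 - 4))**(3/2)))/4 = 5/4 + (-73*I*sqrt(15)/225)/4 = 5/4 - 73*I*sqrt(15)/900 ≈ 1.25 - 0.31414*I)
-37*s + 8 = -37*(5/4 - 73*I*sqrt(15)/900) + 8 = (-185/4 + 2701*I*sqrt(15)/900) + 8 = -153/4 + 2701*I*sqrt(15)/900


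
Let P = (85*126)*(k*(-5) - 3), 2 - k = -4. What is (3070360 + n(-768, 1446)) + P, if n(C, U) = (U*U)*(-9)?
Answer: -16101314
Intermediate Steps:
k = 6 (k = 2 - 1*(-4) = 2 + 4 = 6)
n(C, U) = -9*U² (n(C, U) = U²*(-9) = -9*U²)
P = -353430 (P = (85*126)*(6*(-5) - 3) = 10710*(-30 - 3) = 10710*(-33) = -353430)
(3070360 + n(-768, 1446)) + P = (3070360 - 9*1446²) - 353430 = (3070360 - 9*2090916) - 353430 = (3070360 - 18818244) - 353430 = -15747884 - 353430 = -16101314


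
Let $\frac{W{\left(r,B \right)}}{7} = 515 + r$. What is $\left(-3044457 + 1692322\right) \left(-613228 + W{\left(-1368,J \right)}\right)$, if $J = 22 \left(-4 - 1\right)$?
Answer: $837240639865$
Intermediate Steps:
$J = -110$ ($J = 22 \left(-5\right) = -110$)
$W{\left(r,B \right)} = 3605 + 7 r$ ($W{\left(r,B \right)} = 7 \left(515 + r\right) = 3605 + 7 r$)
$\left(-3044457 + 1692322\right) \left(-613228 + W{\left(-1368,J \right)}\right) = \left(-3044457 + 1692322\right) \left(-613228 + \left(3605 + 7 \left(-1368\right)\right)\right) = - 1352135 \left(-613228 + \left(3605 - 9576\right)\right) = - 1352135 \left(-613228 - 5971\right) = \left(-1352135\right) \left(-619199\right) = 837240639865$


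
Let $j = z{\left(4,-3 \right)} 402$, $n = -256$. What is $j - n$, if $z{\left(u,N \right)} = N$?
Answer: $-950$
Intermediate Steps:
$j = -1206$ ($j = \left(-3\right) 402 = -1206$)
$j - n = -1206 - -256 = -1206 + 256 = -950$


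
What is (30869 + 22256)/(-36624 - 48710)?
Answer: -53125/85334 ≈ -0.62255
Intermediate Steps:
(30869 + 22256)/(-36624 - 48710) = 53125/(-85334) = 53125*(-1/85334) = -53125/85334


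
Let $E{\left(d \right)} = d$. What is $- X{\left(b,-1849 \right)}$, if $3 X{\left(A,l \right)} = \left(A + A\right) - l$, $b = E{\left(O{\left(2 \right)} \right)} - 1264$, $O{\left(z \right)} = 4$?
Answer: $\frac{671}{3} \approx 223.67$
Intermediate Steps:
$b = -1260$ ($b = 4 - 1264 = -1260$)
$X{\left(A,l \right)} = - \frac{l}{3} + \frac{2 A}{3}$ ($X{\left(A,l \right)} = \frac{\left(A + A\right) - l}{3} = \frac{2 A - l}{3} = \frac{- l + 2 A}{3} = - \frac{l}{3} + \frac{2 A}{3}$)
$- X{\left(b,-1849 \right)} = - (\left(- \frac{1}{3}\right) \left(-1849\right) + \frac{2}{3} \left(-1260\right)) = - (\frac{1849}{3} - 840) = \left(-1\right) \left(- \frac{671}{3}\right) = \frac{671}{3}$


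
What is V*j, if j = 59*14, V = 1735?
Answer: 1433110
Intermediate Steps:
j = 826
V*j = 1735*826 = 1433110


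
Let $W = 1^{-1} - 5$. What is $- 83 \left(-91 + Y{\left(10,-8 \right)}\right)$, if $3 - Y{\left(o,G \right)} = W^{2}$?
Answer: $8632$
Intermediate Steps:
$W = -4$ ($W = 1 - 5 = -4$)
$Y{\left(o,G \right)} = -13$ ($Y{\left(o,G \right)} = 3 - \left(-4\right)^{2} = 3 - 16 = -13$)
$- 83 \left(-91 + Y{\left(10,-8 \right)}\right) = - 83 \left(-91 - 13\right) = \left(-83\right) \left(-104\right) = 8632$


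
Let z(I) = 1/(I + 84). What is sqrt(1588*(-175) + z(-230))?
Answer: I*sqrt(5923716546)/146 ≈ 527.16*I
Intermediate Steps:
z(I) = 1/(84 + I)
sqrt(1588*(-175) + z(-230)) = sqrt(1588*(-175) + 1/(84 - 230)) = sqrt(-277900 + 1/(-146)) = sqrt(-277900 - 1/146) = sqrt(-40573401/146) = I*sqrt(5923716546)/146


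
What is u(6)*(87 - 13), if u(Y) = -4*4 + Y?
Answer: -740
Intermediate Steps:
u(Y) = -16 + Y
u(6)*(87 - 13) = (-16 + 6)*(87 - 13) = -10*74 = -740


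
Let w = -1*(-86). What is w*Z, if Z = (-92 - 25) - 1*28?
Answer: -12470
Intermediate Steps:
Z = -145 (Z = -117 - 28 = -145)
w = 86
w*Z = 86*(-145) = -12470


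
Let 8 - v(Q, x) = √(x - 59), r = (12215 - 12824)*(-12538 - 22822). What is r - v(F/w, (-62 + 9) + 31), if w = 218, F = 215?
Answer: 21534232 + 9*I ≈ 2.1534e+7 + 9.0*I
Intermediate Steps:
r = 21534240 (r = -609*(-35360) = 21534240)
v(Q, x) = 8 - √(-59 + x) (v(Q, x) = 8 - √(x - 59) = 8 - √(-59 + x))
r - v(F/w, (-62 + 9) + 31) = 21534240 - (8 - √(-59 + ((-62 + 9) + 31))) = 21534240 - (8 - √(-59 + (-53 + 31))) = 21534240 - (8 - √(-59 - 22)) = 21534240 - (8 - √(-81)) = 21534240 - (8 - 9*I) = 21534240 + (-8 + 9*I) = 21534232 + 9*I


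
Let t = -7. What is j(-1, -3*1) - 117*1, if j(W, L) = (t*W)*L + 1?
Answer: -137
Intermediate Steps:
j(W, L) = 1 - 7*L*W (j(W, L) = (-7*W)*L + 1 = -7*L*W + 1 = 1 - 7*L*W)
j(-1, -3*1) - 117*1 = (1 - 7*(-3*1)*(-1)) - 117*1 = (1 - 7*(-3)*(-1)) - 117 = (1 - 21) - 117 = -20 - 117 = -137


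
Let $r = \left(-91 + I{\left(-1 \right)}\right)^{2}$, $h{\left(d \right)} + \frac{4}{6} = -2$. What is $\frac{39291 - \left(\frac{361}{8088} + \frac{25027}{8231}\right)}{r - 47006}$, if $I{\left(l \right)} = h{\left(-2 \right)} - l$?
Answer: $- \frac{7846463849043}{7672904617520} \approx -1.0226$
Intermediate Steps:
$h{\left(d \right)} = - \frac{8}{3}$ ($h{\left(d \right)} = - \frac{2}{3} - 2 = - \frac{8}{3}$)
$I{\left(l \right)} = - \frac{8}{3} - l$
$r = \frac{77284}{9}$ ($r = \left(-91 - \frac{5}{3}\right)^{2} = \left(- \frac{278}{3}\right)^{2} = \frac{77284}{9} \approx 8587.1$)
$\frac{39291 - \left(\frac{361}{8088} + \frac{25027}{8231}\right)}{r - 47006} = \frac{39291 - \left(\frac{361}{8088} + \frac{25027}{8231}\right)}{\frac{77284}{9} - 47006} = \frac{39291 - \frac{205389767}{66572328}}{- \frac{345770}{9}} = \left(39291 - \frac{205389767}{66572328}\right) \left(- \frac{9}{345770}\right) = \frac{2615487949681}{66572328} \left(- \frac{9}{345770}\right) = - \frac{7846463849043}{7672904617520}$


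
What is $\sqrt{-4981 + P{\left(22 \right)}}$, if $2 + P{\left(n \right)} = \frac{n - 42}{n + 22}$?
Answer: $\frac{i \sqrt{602998}}{11} \approx 70.594 i$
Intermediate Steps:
$P{\left(n \right)} = -2 + \frac{-42 + n}{22 + n}$ ($P{\left(n \right)} = -2 + \frac{n - 42}{n + 22} = -2 + \frac{-42 + n}{22 + n}$)
$\sqrt{-4981 + P{\left(22 \right)}} = \sqrt{-4981 + \frac{-86 - 22}{22 + 22}} = \sqrt{-4981 + \frac{-86 - 22}{44}} = \sqrt{-4981 + \frac{1}{44} \left(-108\right)} = \sqrt{-4981 - \frac{27}{11}} = \sqrt{- \frac{54818}{11}} = \frac{i \sqrt{602998}}{11}$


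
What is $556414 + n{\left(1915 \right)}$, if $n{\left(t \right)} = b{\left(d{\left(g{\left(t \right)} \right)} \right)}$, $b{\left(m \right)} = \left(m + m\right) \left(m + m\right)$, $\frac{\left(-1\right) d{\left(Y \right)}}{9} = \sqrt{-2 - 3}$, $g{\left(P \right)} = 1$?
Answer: $554794$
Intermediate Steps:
$d{\left(Y \right)} = - 9 i \sqrt{5}$ ($d{\left(Y \right)} = - 9 \sqrt{-2 - 3} = - 9 \sqrt{-5} = - 9 i \sqrt{5}$)
$b{\left(m \right)} = 4 m^{2}$ ($b{\left(m \right)} = 2 m 2 m = 4 m^{2}$)
$n{\left(t \right)} = -1620$ ($n{\left(t \right)} = 4 \left(- 9 i \sqrt{5}\right)^{2} = 4 \left(-405\right) = -1620$)
$556414 + n{\left(1915 \right)} = 556414 - 1620 = 554794$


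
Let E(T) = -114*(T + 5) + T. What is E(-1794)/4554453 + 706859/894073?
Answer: 1133364912741/1357337819023 ≈ 0.83499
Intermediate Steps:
E(T) = -570 - 113*T (E(T) = -114*(5 + T) + T = (-570 - 114*T) + T = -570 - 113*T)
E(-1794)/4554453 + 706859/894073 = (-570 - 113*(-1794))/4554453 + 706859/894073 = (-570 + 202722)*(1/4554453) + 706859*(1/894073) = 202152*(1/4554453) + 706859/894073 = 67384/1518151 + 706859/894073 = 1133364912741/1357337819023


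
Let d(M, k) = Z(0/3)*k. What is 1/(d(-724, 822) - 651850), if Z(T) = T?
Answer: -1/651850 ≈ -1.5341e-6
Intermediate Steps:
d(M, k) = 0 (d(M, k) = (0/3)*k = (0*(⅓))*k = 0*k = 0)
1/(d(-724, 822) - 651850) = 1/(0 - 651850) = 1/(-651850) = -1/651850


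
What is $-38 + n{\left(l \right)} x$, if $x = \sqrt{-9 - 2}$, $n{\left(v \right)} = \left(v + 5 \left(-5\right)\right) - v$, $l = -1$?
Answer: $-38 - 25 i \sqrt{11} \approx -38.0 - 82.916 i$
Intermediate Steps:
$n{\left(v \right)} = -25$ ($n{\left(v \right)} = \left(v - 25\right) - v = \left(-25 + v\right) - v = -25$)
$x = i \sqrt{11}$ ($x = \sqrt{-11} = i \sqrt{11} \approx 3.3166 i$)
$-38 + n{\left(l \right)} x = -38 - 25 i \sqrt{11}$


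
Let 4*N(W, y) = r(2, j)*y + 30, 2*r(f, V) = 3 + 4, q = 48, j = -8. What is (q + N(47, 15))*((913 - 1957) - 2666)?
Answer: -1018395/4 ≈ -2.5460e+5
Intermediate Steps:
r(f, V) = 7/2 (r(f, V) = (3 + 4)/2 = (½)*7 = 7/2)
N(W, y) = 15/2 + 7*y/8 (N(W, y) = (7*y/2 + 30)/4 = (30 + 7*y/2)/4 = 15/2 + 7*y/8)
(q + N(47, 15))*((913 - 1957) - 2666) = (48 + (15/2 + (7/8)*15))*((913 - 1957) - 2666) = (48 + (15/2 + 105/8))*(-1044 - 2666) = (48 + 165/8)*(-3710) = (549/8)*(-3710) = -1018395/4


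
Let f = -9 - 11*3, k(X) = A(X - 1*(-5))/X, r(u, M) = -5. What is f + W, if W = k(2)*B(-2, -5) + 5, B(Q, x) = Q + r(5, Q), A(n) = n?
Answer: -123/2 ≈ -61.500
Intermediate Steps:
B(Q, x) = -5 + Q (B(Q, x) = Q - 5 = -5 + Q)
k(X) = (5 + X)/X (k(X) = (X - 1*(-5))/X = (X + 5)/X = (5 + X)/X)
W = -39/2 (W = ((5 + 2)/2)*(-5 - 2) + 5 = ((½)*7)*(-7) + 5 = (7/2)*(-7) + 5 = -49/2 + 5 = -39/2 ≈ -19.500)
f = -42 (f = -9 - 33 = -42)
f + W = -42 - 39/2 = -123/2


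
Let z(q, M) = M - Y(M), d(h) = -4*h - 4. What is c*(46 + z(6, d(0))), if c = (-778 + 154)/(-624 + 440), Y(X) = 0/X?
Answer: 3276/23 ≈ 142.43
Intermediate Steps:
d(h) = -4 - 4*h
Y(X) = 0
c = 78/23 (c = -624/(-184) = -624*(-1/184) = 78/23 ≈ 3.3913)
z(q, M) = M (z(q, M) = M - 1*0 = M + 0 = M)
c*(46 + z(6, d(0))) = 78*(46 + (-4 - 4*0))/23 = 78*(46 + (-4 + 0))/23 = 78*(46 - 4)/23 = (78/23)*42 = 3276/23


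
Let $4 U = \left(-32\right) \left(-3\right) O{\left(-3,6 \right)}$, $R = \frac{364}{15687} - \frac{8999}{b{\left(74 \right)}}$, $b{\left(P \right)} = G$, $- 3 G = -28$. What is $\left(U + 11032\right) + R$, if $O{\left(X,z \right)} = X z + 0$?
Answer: $\frac{604629979}{62748} \approx 9635.8$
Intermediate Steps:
$G = \frac{28}{3}$ ($G = \left(- \frac{1}{3}\right) \left(-28\right) = \frac{28}{3} \approx 9.3333$)
$b{\left(P \right)} = \frac{28}{3}$
$O{\left(X,z \right)} = X z$
$R = - \frac{60498821}{62748}$ ($R = \frac{364}{15687} - \frac{8999}{\frac{28}{3}} = 364 \cdot \frac{1}{15687} - \frac{26997}{28} = \frac{52}{2241} - \frac{26997}{28} = - \frac{60498821}{62748} \approx -964.16$)
$U = -432$ ($U = \frac{\left(-32\right) \left(-3\right) \left(\left(-3\right) 6\right)}{4} = \frac{96 \left(-18\right)}{4} = \frac{1}{4} \left(-1728\right) = -432$)
$\left(U + 11032\right) + R = \left(-432 + 11032\right) - \frac{60498821}{62748} = 10600 - \frac{60498821}{62748} = \frac{604629979}{62748}$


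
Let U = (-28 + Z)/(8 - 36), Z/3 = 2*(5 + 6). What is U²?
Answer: 361/196 ≈ 1.8418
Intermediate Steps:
Z = 66 (Z = 3*(2*(5 + 6)) = 3*(2*11) = 3*22 = 66)
U = -19/14 (U = (-28 + 66)/(8 - 36) = 38/(-28) = 38*(-1/28) = -19/14 ≈ -1.3571)
U² = (-19/14)² = 361/196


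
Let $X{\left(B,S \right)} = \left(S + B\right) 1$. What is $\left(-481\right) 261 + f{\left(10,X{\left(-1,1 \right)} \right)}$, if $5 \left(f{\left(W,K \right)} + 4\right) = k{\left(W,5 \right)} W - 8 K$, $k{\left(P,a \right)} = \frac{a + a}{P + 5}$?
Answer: $- \frac{376631}{3} \approx -1.2554 \cdot 10^{5}$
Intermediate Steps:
$X{\left(B,S \right)} = B + S$ ($X{\left(B,S \right)} = \left(B + S\right) 1 = B + S$)
$k{\left(P,a \right)} = \frac{2 a}{5 + P}$
$f{\left(W,K \right)} = -4 - \frac{8 K}{5} + \frac{2 W}{5 + W}$ ($f{\left(W,K \right)} = -4 + \frac{2 \cdot 5 \frac{1}{5 + W} W - 8 K}{5} = -4 + \frac{\frac{10}{5 + W} W - 8 K}{5} = -4 + \frac{\frac{10 W}{5 + W} - 8 K}{5} = -4 + \frac{- 8 K + \frac{10 W}{5 + W}}{5} = -4 - \left(\frac{8 K}{5} - \frac{2 W}{5 + W}\right) = -4 - \frac{8 K}{5} + \frac{2 W}{5 + W}$)
$\left(-481\right) 261 + f{\left(10,X{\left(-1,1 \right)} \right)} = \left(-481\right) 261 + \frac{2 \left(5 \cdot 10 - 2 \left(5 + 10\right) \left(5 + 2 \left(-1 + 1\right)\right)\right)}{5 \left(5 + 10\right)} = -125541 + \frac{2 \left(50 - 30 \left(5 + 2 \cdot 0\right)\right)}{5 \cdot 15} = -125541 + \frac{2}{5} \cdot \frac{1}{15} \left(50 - 30 \left(5 + 0\right)\right) = -125541 + \frac{2}{5} \cdot \frac{1}{15} \left(50 - 30 \cdot 5\right) = -125541 + \frac{2}{5} \cdot \frac{1}{15} \left(50 - 150\right) = -125541 + \frac{2}{5} \cdot \frac{1}{15} \left(-100\right) = -125541 - \frac{8}{3} = - \frac{376631}{3}$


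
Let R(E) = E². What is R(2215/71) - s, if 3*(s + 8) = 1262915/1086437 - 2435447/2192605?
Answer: 35349334700928110039/36024909621176355 ≈ 981.25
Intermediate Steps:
s = -57047938750004/7146381595155 (s = -8 + (1262915/1086437 - 2435447/2192605)/3 = -8 + (⅓)*(123114011236/2382127198385) = -8 + 123114011236/7146381595155 = -57047938750004/7146381595155 ≈ -7.9828)
R(2215/71) - s = (2215/71)² - 1*(-57047938750004/7146381595155) = (2215*(1/71))² + 57047938750004/7146381595155 = (2215/71)² + 57047938750004/7146381595155 = 4906225/5041 + 57047938750004/7146381595155 = 35349334700928110039/36024909621176355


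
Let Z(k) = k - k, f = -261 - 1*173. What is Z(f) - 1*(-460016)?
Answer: 460016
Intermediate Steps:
f = -434 (f = -261 - 173 = -434)
Z(k) = 0
Z(f) - 1*(-460016) = 0 - 1*(-460016) = 0 + 460016 = 460016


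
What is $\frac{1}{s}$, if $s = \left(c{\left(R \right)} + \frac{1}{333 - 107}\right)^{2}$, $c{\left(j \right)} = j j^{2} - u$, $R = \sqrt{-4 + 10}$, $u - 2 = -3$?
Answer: $\frac{566123574820}{120579879306769} - \frac{31443611424 \sqrt{6}}{120579879306769} \approx 0.0040563$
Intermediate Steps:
$u = -1$ ($u = 2 - 3 = -1$)
$R = \sqrt{6} \approx 2.4495$
$c{\left(j \right)} = 1 + j^{3}$ ($c{\left(j \right)} = j j^{2} - -1 = j^{3} + 1 = 1 + j^{3}$)
$s = \left(\frac{227}{226} + 6 \sqrt{6}\right)^{2}$ ($s = \left(\left(1 + \left(\sqrt{6}\right)^{3}\right) + \frac{1}{333 - 107}\right)^{2} = \left(\left(1 + 6 \sqrt{6}\right) + \frac{1}{226}\right)^{2} = \left(\frac{227}{226} + 6 \sqrt{6}\right)^{2} \approx 246.53$)
$\frac{1}{s} = \frac{1}{\frac{11083945}{51076} + \frac{1362 \sqrt{6}}{113}}$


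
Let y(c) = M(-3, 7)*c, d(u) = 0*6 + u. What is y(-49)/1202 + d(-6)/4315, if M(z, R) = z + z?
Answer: 630699/2593315 ≈ 0.24320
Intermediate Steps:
M(z, R) = 2*z
d(u) = u (d(u) = 0 + u = u)
y(c) = -6*c (y(c) = (2*(-3))*c = -6*c)
y(-49)/1202 + d(-6)/4315 = -6*(-49)/1202 - 6/4315 = 294*(1/1202) - 6*1/4315 = 147/601 - 6/4315 = 630699/2593315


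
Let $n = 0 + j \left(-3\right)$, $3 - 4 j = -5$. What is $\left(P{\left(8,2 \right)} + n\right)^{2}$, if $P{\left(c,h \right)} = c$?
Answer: $4$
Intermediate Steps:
$j = 2$ ($j = \frac{3}{4} - - \frac{5}{4} = \frac{3}{4} + \frac{5}{4} = 2$)
$n = -6$ ($n = 0 + 2 \left(-3\right) = 0 - 6 = -6$)
$\left(P{\left(8,2 \right)} + n\right)^{2} = \left(8 - 6\right)^{2} = 2^{2} = 4$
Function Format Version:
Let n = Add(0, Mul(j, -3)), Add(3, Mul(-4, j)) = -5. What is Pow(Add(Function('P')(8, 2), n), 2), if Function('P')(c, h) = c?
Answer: 4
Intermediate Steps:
j = 2 (j = Add(Rational(3, 4), Mul(Rational(-1, 4), -5)) = Add(Rational(3, 4), Rational(5, 4)) = 2)
n = -6 (n = Add(0, Mul(2, -3)) = Add(0, -6) = -6)
Pow(Add(Function('P')(8, 2), n), 2) = Pow(Add(8, -6), 2) = Pow(2, 2) = 4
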